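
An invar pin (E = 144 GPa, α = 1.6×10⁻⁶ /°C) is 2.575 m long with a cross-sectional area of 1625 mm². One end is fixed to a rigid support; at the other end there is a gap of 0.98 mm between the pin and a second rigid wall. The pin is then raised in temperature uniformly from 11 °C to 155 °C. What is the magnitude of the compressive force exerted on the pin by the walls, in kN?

P ≈ 0 kN

If the wall were absent the pin would grow by αΔT L = 1.6×10⁻⁶ × 144 × 2575 = 0.5933 mm.
This is smaller than the 0.98 mm clearance, so the pin expands freely without reaching the stop — the stress is zero.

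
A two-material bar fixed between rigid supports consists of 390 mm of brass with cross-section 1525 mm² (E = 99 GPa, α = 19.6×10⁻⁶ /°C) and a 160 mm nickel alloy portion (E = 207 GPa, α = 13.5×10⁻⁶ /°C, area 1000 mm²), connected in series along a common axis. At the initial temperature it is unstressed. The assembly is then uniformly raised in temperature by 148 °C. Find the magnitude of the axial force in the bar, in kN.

If the supports were absent, the total length change would be Σ αᵢΔT Lᵢ = 19.6×10⁻⁶×148×390 + 13.5×10⁻⁶×148×160 = 1.451 mm.
The rigid supports impose zero overall length change; the single axial force P common to all segments must satisfy P Σ Lᵢ/(AᵢEᵢ) = δ_free.
The series flexibility is Σ Lᵢ/(AᵢEᵢ) = 390/(1525×99×10³) + 160/(1000×207×10³) = 3.356×10⁻⁶ mm/N.
Hence P = δ_free / Σ(L/AE) = 1.451/3.356×10⁻⁶ = 432.3 kN (compressive).

P ≈ 432 kN (compressive)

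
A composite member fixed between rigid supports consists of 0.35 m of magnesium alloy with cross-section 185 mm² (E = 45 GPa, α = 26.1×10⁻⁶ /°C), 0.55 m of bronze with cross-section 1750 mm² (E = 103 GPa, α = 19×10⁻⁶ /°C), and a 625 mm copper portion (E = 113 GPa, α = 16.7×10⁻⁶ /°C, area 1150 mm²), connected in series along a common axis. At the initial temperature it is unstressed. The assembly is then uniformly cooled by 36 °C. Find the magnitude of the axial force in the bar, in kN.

With the walls removed the bar would change length by δ_free = Σ αᵢΔT Lᵢ = 26.1×10⁻⁶×36×350 + 19×10⁻⁶×36×550 + 16.7×10⁻⁶×36×625 = 1.081 mm.
The walls prevent any net length change, so an axial force P (same in every segment) develops. Compatibility: P · Σ Lᵢ/(AᵢEᵢ) = δ_free.
The series flexibility is Σ Lᵢ/(AᵢEᵢ) = 350/(185×45×10³) + 550/(1750×103×10³) + 625/(1150×113×10³) = 4.99×10⁻⁵ mm/N.
P = 1.081 / 4.99×10⁻⁵ = 21660 N = 21.66 kN, tensile.

P ≈ 21.7 kN (tensile)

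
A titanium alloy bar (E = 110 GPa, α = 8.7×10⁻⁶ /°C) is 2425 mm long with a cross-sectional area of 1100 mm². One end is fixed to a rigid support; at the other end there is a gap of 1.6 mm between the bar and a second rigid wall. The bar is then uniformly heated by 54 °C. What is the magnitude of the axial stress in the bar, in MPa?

Unrestrained expansion: δ_free = αΔT L = 8.7×10⁻⁶ × 54 × 2425 = 1.139 mm.
Since δ_free = 1.14 mm is less than the 1.6 mm gap, the bar never touches the wall. No axial force develops.

σ ≈ 0 MPa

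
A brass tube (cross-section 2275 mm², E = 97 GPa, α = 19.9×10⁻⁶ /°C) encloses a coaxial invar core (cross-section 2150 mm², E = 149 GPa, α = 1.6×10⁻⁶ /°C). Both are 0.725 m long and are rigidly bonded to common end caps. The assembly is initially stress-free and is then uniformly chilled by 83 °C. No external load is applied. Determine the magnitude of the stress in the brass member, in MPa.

σ ≈ 87.2 MPa (tensile)

Both members must finish at the same length. With the larger α, the brass tends to over-contract; the plates restrain it, putting the brass in tension and the invar in compression. With no external load the two internal forces are equal and opposite, magnitude P.
Compatibility of the two members (thermal + elastic change equal): (α₁ − α₂)ΔT = P·[1/(A₁E₁) + 1/(A₂E₂)].
|α₁ − α₂|·ΔT = 18.3×10⁻⁶ × 83 = 0.001519.
1/(A₁E₁) + 1/(A₂E₂) = 1/(2275×97×10³) + 1/(2150×149×10³) = 7.653×10⁻⁹ N⁻¹.
So P = 0.001519 / 7.653×10⁻⁹ = 198.5 kN.
σ_{brass} = P/A₁ = 198500/2275 = 87.24 MPa, tensile.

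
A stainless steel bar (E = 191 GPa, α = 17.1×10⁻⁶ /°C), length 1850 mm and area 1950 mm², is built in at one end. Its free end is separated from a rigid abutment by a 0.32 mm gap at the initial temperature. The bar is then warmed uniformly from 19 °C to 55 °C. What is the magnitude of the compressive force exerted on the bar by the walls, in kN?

P ≈ 165 kN

If the wall were absent the bar would grow by αΔT L = 17.1×10⁻⁶ × 36 × 1850 = 1.139 mm.
After closing the 0.32 mm clearance, 1.139 − 0.32 = 0.8189 mm of expansion remains to be suppressed by the wall.
So σ = E(δ_free − g)/L = 191×10³ × 0.8189/1850 = 84.54 MPa.
P = σA = 84.54 × 1950 = 164.9 kN.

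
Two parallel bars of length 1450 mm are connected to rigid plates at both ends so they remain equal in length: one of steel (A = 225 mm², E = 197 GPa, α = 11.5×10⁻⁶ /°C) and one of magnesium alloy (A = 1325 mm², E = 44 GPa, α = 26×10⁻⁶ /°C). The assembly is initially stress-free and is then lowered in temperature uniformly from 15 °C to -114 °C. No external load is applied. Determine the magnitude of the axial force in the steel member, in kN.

P ≈ 47.1 kN (compressive in the steel)

The magnesium alloy has the larger α, so on cooling it would change length more than the steel if both were free. The rigid plates force a common final length, so the magnesium alloy is put into tension and the steel into compression, with equal and opposite forces P (no external load).
Equating the net (thermal + elastic) strains gives |α₁ − α₂|·ΔT = P·[1/(A₁E₁) + 1/(A₂E₂)].
|α₁ − α₂|·ΔT = 14.5×10⁻⁶ × 129 = 0.00187.
1/(A₁E₁) + 1/(A₂E₂) = 1/(225×197×10³) + 1/(1325×44×10³) = 3.971×10⁻⁸ N⁻¹.
So P = 0.00187 / 3.971×10⁻⁸ = 47.1 kN.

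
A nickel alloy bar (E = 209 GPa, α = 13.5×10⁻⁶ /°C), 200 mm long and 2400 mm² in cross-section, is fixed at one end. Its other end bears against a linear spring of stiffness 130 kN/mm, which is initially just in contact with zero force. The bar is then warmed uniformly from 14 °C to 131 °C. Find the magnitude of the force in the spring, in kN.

If the spring were absent the bar would lengthen by αΔT L = 13.5×10⁻⁶ × 117 × 200 = 0.3159 mm.
With a force P in the spring, the elastic change of the bar is PL/(AE) and that of the spring is P/k; compatibility requires their sum to equal δ_free.
P [ L/(AE) + 1/k ] = δ_free → P [ 200/(2400×209×10³) + 1/(130×10³) ] = 0.3159.
P = 0.3159 / 8.091×10⁻⁶ = 39040 N.

P ≈ 39 kN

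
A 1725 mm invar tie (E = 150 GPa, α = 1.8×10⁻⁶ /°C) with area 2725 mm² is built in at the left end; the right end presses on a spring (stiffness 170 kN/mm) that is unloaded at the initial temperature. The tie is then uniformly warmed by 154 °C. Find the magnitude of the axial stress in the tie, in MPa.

Free thermal expansion: δ_free = αΔT L = 1.8×10⁻⁶ × 154 × 1725 = 0.4782 mm.
With a force P in the spring, the elastic change of the tie is PL/(AE) and that of the spring is P/k; compatibility requires their sum to equal δ_free.
P [ L/(AE) + 1/k ] = δ_free → P [ 1725/(2725×150×10³) + 1/(170×10³) ] = 0.4782.
P = 0.4782 / 1.01×10⁻⁵ = 47330 N.
σ = P/A = 47330/2725 = 17.37 MPa.

σ ≈ 17.4 MPa (compressive)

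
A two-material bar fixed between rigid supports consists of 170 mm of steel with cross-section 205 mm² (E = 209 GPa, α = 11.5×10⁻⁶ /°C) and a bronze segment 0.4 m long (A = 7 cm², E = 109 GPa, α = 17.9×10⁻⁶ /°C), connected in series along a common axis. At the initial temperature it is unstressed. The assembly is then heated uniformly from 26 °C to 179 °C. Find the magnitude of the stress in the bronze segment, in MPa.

σ ≈ 216 MPa (compressive)

With the walls removed the bar would change length by δ_free = Σ αᵢΔT Lᵢ = 11.5×10⁻⁶×153×170 + 17.9×10⁻⁶×153×400 = 1.395 mm.
The walls prevent any net length change, so an axial force P (same in every segment) develops. Compatibility: P · Σ Lᵢ/(AᵢEᵢ) = δ_free.
The series flexibility is Σ Lᵢ/(AᵢEᵢ) = 170/(205×209×10³) + 400/(700×109×10³) = 9.21×10⁻⁶ mm/N.
Hence P = δ_free / Σ(L/AE) = 1.395/9.21×10⁻⁶ = 151.4 kN (compressive).
σ_{bronze} = P / A = 151400 / 700 = 216.3 MPa.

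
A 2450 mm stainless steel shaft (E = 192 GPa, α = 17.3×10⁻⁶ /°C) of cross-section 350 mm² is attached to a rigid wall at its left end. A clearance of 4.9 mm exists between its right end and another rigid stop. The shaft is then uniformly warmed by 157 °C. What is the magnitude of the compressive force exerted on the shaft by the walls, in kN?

P ≈ 48.1 kN

Unrestrained expansion: δ_free = αΔT L = 17.3×10⁻⁶ × 157 × 2450 = 6.654 mm.
This exceeds the 4.9 mm gap, so the wall pushes back. The portion of expansion that must be recovered elastically is δ_free − gap = 6.654 − 4.9 = 1.754 mm.
So σ = E(δ_free − g)/L = 192×10³ × 1.754/2450 = 137.5 MPa.
Force on the wall = σA = 137.5 × 350 mm² = 48.12 kN.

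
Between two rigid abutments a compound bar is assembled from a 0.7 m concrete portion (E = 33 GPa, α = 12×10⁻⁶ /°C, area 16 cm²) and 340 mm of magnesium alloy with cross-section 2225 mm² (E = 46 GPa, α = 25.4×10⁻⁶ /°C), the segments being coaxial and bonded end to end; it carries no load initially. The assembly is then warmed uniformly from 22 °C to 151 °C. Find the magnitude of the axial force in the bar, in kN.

P ≈ 133 kN (compressive)

With the walls removed the bar would change length by δ_free = Σ αᵢΔT Lᵢ = 12×10⁻⁶×129×700 + 25.4×10⁻⁶×129×340 = 2.198 mm.
The walls prevent any net length change, so an axial force P (same in every segment) develops. Compatibility: P · Σ Lᵢ/(AᵢEᵢ) = δ_free.
Σ Lᵢ/(AᵢEᵢ) = 700/(1600×33×10³) + 340/(2225×46×10³) = 1.658×10⁻⁵ mm/N.
P = 2.198 / 1.658×10⁻⁵ = 132600 N = 132.6 kN, compressive.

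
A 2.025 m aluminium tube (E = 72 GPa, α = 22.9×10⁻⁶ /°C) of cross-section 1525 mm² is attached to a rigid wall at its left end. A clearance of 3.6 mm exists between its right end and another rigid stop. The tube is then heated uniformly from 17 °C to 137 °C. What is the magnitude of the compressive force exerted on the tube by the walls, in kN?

P ≈ 107 kN

Free thermal elongation = αΔT L = 22.9×10⁻⁶ × 120 × 2025 = 5.565 mm.
This exceeds the 3.6 mm gap, so the wall pushes back. The portion of expansion that must be recovered elastically is δ_free − gap = 5.565 − 3.6 = 1.965 mm.
That suppressed elongation corresponds to σ = E·Δ/L = 72×10³ × 1.965/2025 = 69.86 MPa.
Force on the wall = σA = 69.86 × 1525 mm² = 106.5 kN.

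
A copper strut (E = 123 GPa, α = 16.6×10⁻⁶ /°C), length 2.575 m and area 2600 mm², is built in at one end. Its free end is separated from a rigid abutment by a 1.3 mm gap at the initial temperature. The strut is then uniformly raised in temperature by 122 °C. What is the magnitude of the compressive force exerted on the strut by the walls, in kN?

If the wall were absent the strut would grow by αΔT L = 16.6×10⁻⁶ × 122 × 2575 = 5.215 mm.
This exceeds the 1.3 mm gap, so the wall pushes back. The portion of expansion that must be recovered elastically is δ_free − gap = 5.215 − 1.3 = 3.915 mm.
So σ = E(δ_free − g)/L = 123×10³ × 3.915/2575 = 187 MPa.
Force on the wall = σA = 187 × 2600 mm² = 486.2 kN.

P ≈ 486 kN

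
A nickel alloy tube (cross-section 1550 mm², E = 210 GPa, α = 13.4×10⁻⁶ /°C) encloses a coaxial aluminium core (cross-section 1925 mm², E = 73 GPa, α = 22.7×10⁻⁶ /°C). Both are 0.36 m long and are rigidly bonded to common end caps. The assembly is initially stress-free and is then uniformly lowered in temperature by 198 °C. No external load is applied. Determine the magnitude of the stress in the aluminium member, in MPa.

σ ≈ 93.9 MPa (tensile)

Equilibrium of a rigid end plate with no external load gives equal and opposite internal forces ±P in the two members. Since α_{aluminium} > α_{nickel alloy}, cooling drives the aluminium into tension and the nickel alloy into compression.
Equating the net (thermal + elastic) strains gives |α₁ − α₂|·ΔT = P·[1/(A₁E₁) + 1/(A₂E₂)].
|α₁ − α₂|·ΔT = 9.3×10⁻⁶ × 198 = 0.001841.
1/(A₁E₁) + 1/(A₂E₂) = 1/(1550×210×10³) + 1/(1925×73×10³) = 1.019×10⁻⁸ N⁻¹.
So P = 0.001841 / 1.019×10⁻⁸ = 180.7 kN.
σ_{aluminium} = P/A₂ = 180700/1925 = 93.89 MPa, tensile.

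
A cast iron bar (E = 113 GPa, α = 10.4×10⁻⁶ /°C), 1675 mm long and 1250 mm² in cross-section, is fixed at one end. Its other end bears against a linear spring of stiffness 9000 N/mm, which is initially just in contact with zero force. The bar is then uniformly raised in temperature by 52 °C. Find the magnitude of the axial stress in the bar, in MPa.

Free thermal expansion: δ_free = αΔT L = 10.4×10⁻⁶ × 52 × 1675 = 0.9058 mm.
With a force P in the spring, the elastic change of the bar is PL/(AE) and that of the spring is P/k; compatibility requires their sum to equal δ_free.
So P = δ_free / [L/(AE) + 1/k] = 0.9058 / [ 1675/(1250×113×10³) + 1/(9000) ].
P = 0.9058 / 0.000123 = 7366 N.
σ = P/A = 7366/1250 = 5.893 MPa.

σ ≈ 5.89 MPa (compressive)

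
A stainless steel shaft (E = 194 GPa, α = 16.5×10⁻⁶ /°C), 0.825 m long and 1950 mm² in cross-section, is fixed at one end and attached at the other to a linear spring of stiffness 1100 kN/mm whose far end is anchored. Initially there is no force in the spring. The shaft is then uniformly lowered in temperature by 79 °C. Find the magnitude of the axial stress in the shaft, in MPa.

σ ≈ 178 MPa (tensile)

The unrestrained thermal change is αΔT L = 16.5×10⁻⁶ × 79 × 825 = 1.075 mm.
With a force P in the spring, the elastic change of the shaft is PL/(AE) and that of the spring is P/k; compatibility requires their sum to equal δ_free.
P [ L/(AE) + 1/k ] = δ_free → P [ 825/(1950×194×10³) + 1/(1100×10³) ] = 1.075.
P = 1.075 / 3.09×10⁻⁶ = 348000 N.
σ = P/A = 348000/1950 = 178.5 MPa.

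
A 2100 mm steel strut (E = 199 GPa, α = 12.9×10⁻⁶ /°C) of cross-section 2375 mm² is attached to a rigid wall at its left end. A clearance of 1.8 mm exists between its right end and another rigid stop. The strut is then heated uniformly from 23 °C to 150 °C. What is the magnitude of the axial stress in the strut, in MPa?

Unrestrained expansion: δ_free = αΔT L = 12.9×10⁻⁶ × 127 × 2100 = 3.44 mm.
After closing the 1.8 mm clearance, 3.44 − 1.8 = 1.64 mm of expansion remains to be suppressed by the wall.
That suppressed elongation corresponds to σ = E·Δ/L = 199×10³ × 1.64/2100 = 155.5 MPa.

σ ≈ 155 MPa (compressive)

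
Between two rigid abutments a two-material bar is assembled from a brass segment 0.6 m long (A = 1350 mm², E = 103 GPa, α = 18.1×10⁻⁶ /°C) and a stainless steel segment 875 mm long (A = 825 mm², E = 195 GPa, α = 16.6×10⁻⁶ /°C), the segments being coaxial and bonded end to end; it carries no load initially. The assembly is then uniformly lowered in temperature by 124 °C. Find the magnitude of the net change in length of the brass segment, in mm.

If the supports were absent, the total length change would be Σ αᵢΔT Lᵢ = 18.1×10⁻⁶×124×600 + 16.6×10⁻⁶×124×875 = 3.148 mm.
The walls prevent any net length change, so an axial force P (same in every segment) develops. Compatibility: P · Σ Lᵢ/(AᵢEᵢ) = δ_free.
Σ Lᵢ/(AᵢEᵢ) = 600/(1350×103×10³) + 875/(825×195×10³) = 9.754×10⁻⁶ mm/N.
So P = 3.148 / 9.754×10⁻⁶ = 322.7 kN, tensile.
For the brass segment, free thermal change = 18.1×10⁻⁶×124×600 = 1.347 mm and elastic change from P = 322700×600/(1350×103×10³) = 1.393 mm; these oppose, so the net change is 0.0459 mm (segment lengthens).

|ΔL| ≈ 0.0459 mm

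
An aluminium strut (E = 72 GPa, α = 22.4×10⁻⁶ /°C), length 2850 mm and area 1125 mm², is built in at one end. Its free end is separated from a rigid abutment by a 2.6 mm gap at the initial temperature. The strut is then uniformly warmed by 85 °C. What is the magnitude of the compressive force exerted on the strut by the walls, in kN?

Free thermal elongation = αΔT L = 22.4×10⁻⁶ × 85 × 2850 = 5.426 mm.
This exceeds the 2.6 mm gap, so the wall pushes back. The portion of expansion that must be recovered elastically is δ_free − gap = 5.426 − 2.6 = 2.826 mm.
Compatibility: PL/(AE) = 2.826 mm, so σ = P/A = E × (2.826/2850) = 71.4 MPa.
Force on the wall = σA = 71.4 × 1125 mm² = 80.33 kN.

P ≈ 80.3 kN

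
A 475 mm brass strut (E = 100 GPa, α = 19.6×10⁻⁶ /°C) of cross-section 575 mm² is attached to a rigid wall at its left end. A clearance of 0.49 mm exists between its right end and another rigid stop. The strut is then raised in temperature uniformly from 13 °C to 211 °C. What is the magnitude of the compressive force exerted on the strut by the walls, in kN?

Unrestrained expansion: δ_free = αΔT L = 19.6×10⁻⁶ × 198 × 475 = 1.843 mm.
After closing the 0.49 mm clearance, 1.843 − 0.49 = 1.353 mm of expansion remains to be suppressed by the wall.
So σ = E(δ_free − g)/L = 100×10³ × 1.353/475 = 284.9 MPa.
P = σA = 284.9 × 575 = 163.8 kN.

P ≈ 164 kN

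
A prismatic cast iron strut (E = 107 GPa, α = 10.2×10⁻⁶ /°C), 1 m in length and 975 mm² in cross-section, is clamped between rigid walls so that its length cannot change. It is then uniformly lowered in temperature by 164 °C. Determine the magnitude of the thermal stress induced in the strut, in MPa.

Because both ends are immovable the net strain is zero, and the suppressed thermal strain is αΔT = 10.2×10⁻⁶ × 164 = 1672.8×10⁻⁶.
Hence σ = E·αΔT = 107×10³ × 1672.8×10⁻⁶ = 179 MPa, tensile.

σ ≈ 179 MPa (tensile)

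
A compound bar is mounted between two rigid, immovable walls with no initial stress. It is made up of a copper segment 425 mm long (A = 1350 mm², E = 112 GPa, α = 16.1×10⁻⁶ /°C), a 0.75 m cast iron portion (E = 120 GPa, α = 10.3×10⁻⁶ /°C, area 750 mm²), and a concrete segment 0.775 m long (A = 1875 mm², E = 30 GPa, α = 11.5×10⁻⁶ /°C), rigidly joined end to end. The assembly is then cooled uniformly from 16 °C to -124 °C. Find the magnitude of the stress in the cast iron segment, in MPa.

σ ≈ 176 MPa (tensile)

With the walls removed the bar would change length by δ_free = Σ αᵢΔT Lᵢ = 16.1×10⁻⁶×140×425 + 10.3×10⁻⁶×140×750 + 11.5×10⁻⁶×140×775 = 3.287 mm.
The rigid supports impose zero overall length change; the single axial force P common to all segments must satisfy P Σ Lᵢ/(AᵢEᵢ) = δ_free.
Σ Lᵢ/(AᵢEᵢ) = 425/(1350×112×10³) + 750/(750×120×10³) + 775/(1875×30×10³) = 2.492×10⁻⁵ mm/N.
So P = 3.287 / 2.492×10⁻⁵ = 131.9 kN, tensile.
σ_{cast iron} = P / A = 131900 / 750 = 175.9 MPa.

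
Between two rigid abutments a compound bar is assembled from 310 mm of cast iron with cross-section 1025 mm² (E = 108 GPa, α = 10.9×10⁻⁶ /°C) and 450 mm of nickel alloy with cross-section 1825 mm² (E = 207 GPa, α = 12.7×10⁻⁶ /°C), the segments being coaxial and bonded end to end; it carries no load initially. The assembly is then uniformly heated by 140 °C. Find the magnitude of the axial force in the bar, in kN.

P ≈ 319 kN (compressive)

If the supports were absent, the total length change would be Σ αᵢΔT Lᵢ = 10.9×10⁻⁶×140×310 + 12.7×10⁻⁶×140×450 = 1.273 mm.
The rigid supports impose zero overall length change; the single axial force P common to all segments must satisfy P Σ Lᵢ/(AᵢEᵢ) = δ_free.
The series flexibility is Σ Lᵢ/(AᵢEᵢ) = 310/(1025×108×10³) + 450/(1825×207×10³) = 3.992×10⁻⁶ mm/N.
So P = 1.273 / 3.992×10⁻⁶ = 319 kN, compressive.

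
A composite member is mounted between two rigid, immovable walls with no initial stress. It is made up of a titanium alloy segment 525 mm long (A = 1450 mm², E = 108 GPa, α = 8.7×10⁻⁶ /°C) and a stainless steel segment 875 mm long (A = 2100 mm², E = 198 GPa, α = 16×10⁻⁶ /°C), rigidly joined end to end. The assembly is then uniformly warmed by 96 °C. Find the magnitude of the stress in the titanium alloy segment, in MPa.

σ ≈ 225 MPa (compressive)

With the walls removed the bar would change length by δ_free = Σ αᵢΔT Lᵢ = 8.7×10⁻⁶×96×525 + 16×10⁻⁶×96×875 = 1.782 mm.
The walls prevent any net length change, so an axial force P (same in every segment) develops. Compatibility: P · Σ Lᵢ/(AᵢEᵢ) = δ_free.
Σ Lᵢ/(AᵢEᵢ) = 525/(1450×108×10³) + 875/(2100×198×10³) = 5.457×10⁻⁶ mm/N.
So P = 1.782 / 5.457×10⁻⁶ = 326.6 kN, compressive.
σ_{titanium alloy} = P / A = 326600 / 1450 = 225.3 MPa.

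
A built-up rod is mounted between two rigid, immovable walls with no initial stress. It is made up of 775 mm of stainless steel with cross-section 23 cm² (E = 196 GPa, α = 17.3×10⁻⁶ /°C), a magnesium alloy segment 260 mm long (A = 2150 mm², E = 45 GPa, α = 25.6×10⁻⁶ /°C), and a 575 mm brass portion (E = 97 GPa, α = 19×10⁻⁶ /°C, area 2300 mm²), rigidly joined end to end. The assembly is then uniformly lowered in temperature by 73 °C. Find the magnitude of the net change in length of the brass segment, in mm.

With the walls removed the bar would change length by δ_free = Σ αᵢΔT Lᵢ = 17.3×10⁻⁶×73×775 + 25.6×10⁻⁶×73×260 + 19×10⁻⁶×73×575 = 2.262 mm.
Since the ends are fixed, an axial force P builds up, equal in every segment, with P · Σ Lᵢ/(AᵢEᵢ) = δ_free.
Σ Lᵢ/(AᵢEᵢ) = 775/(2300×196×10³) + 260/(2150×45×10³) + 575/(2300×97×10³) = 6.984×10⁻⁶ mm/N.
P = 2.262 / 6.984×10⁻⁶ = 323900 N = 323.9 kN, tensile.
For the brass segment, free thermal change = 19×10⁻⁶×73×575 = 0.7975 mm and elastic change from P = 323900×575/(2300×97×10³) = 0.8348 mm; these oppose, so the net change is 0.0373 mm (segment lengthens).

|ΔL| ≈ 0.0373 mm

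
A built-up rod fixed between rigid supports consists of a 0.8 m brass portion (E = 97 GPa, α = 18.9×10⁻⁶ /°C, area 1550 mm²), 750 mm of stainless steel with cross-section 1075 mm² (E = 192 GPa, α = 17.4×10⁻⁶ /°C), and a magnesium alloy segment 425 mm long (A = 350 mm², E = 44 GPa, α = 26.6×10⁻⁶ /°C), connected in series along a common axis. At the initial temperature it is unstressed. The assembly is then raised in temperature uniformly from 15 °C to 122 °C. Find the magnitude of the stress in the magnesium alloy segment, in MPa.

With the walls removed the bar would change length by δ_free = Σ αᵢΔT Lᵢ = 18.9×10⁻⁶×107×800 + 17.4×10⁻⁶×107×750 + 26.6×10⁻⁶×107×425 = 4.224 mm.
The rigid supports impose zero overall length change; the single axial force P common to all segments must satisfy P Σ Lᵢ/(AᵢEᵢ) = δ_free.
Σ Lᵢ/(AᵢEᵢ) = 800/(1550×97×10³) + 750/(1075×192×10³) + 425/(350×44×10³) = 3.655×10⁻⁵ mm/N.
So P = 4.224 / 3.655×10⁻⁵ = 115.6 kN, compressive.
σ_{magnesium alloy} = P / A = 115600 / 350 = 330.2 MPa.

σ ≈ 330 MPa (compressive)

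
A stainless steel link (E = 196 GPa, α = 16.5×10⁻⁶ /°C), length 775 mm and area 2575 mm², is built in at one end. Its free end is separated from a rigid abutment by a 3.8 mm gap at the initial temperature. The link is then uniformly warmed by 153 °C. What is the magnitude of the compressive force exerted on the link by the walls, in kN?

If the wall were absent the link would grow by αΔT L = 16.5×10⁻⁶ × 153 × 775 = 1.956 mm.
This is smaller than the 3.8 mm clearance, so the link expands freely without reaching the stop — the stress is zero.

P ≈ 0 kN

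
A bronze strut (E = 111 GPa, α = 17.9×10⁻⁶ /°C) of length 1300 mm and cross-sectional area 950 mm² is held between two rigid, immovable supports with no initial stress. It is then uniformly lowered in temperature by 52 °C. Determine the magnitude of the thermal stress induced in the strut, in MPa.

With length fixed, the mechanical strain must cancel the thermal strain αΔT = 17.9×10⁻⁶ × 52 = 930.8×10⁻⁶.
The stress required to suppress this strain is σ = Eε = 111×10³ × 930.8×10⁻⁶ = 103.3 MPa, tensile since the strut is trying to contract.

σ ≈ 103 MPa (tensile)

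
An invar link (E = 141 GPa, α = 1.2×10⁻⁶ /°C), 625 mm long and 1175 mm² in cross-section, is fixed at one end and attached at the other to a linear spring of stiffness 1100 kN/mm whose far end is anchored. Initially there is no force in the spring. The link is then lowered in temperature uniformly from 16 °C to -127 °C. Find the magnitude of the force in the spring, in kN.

P ≈ 22.9 kN

If the spring were absent the link would shorten by αΔT L = 1.2×10⁻⁶ × 143 × 625 = 0.1072 mm.
Let P be the tensile force in the spring. The link extends elastically by PL/(AE) and the spring stretches by P/k; together these equal δ_free.
So P = δ_free / [L/(AE) + 1/k] = 0.1072 / [ 625/(1175×141×10³) + 1/(1100×10³) ].
P = 0.1072 / 4.682×10⁻⁶ = 22910 N.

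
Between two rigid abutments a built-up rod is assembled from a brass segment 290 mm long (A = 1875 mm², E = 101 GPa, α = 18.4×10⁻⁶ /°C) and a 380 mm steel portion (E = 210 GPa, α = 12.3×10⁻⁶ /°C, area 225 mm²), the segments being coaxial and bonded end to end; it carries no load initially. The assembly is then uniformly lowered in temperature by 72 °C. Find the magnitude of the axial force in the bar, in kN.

If the supports were absent, the total length change would be Σ αᵢΔT Lᵢ = 18.4×10⁻⁶×72×290 + 12.3×10⁻⁶×72×380 = 0.7207 mm.
Since the ends are fixed, an axial force P builds up, equal in every segment, with P · Σ Lᵢ/(AᵢEᵢ) = δ_free.
The series flexibility is Σ Lᵢ/(AᵢEᵢ) = 290/(1875×101×10³) + 380/(225×210×10³) = 9.574×10⁻⁶ mm/N.
Hence P = δ_free / Σ(L/AE) = 0.7207/9.574×10⁻⁶ = 75.28 kN (tensile).

P ≈ 75.3 kN (tensile)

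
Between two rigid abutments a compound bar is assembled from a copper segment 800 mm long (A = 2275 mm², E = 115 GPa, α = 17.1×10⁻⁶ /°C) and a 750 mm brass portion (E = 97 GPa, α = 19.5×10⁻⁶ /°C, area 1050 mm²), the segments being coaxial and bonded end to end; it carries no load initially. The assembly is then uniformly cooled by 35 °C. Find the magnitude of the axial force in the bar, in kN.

P ≈ 95.1 kN (tensile)

With the walls removed the bar would change length by δ_free = Σ αᵢΔT Lᵢ = 17.1×10⁻⁶×35×800 + 19.5×10⁻⁶×35×750 = 0.9907 mm.
The walls prevent any net length change, so an axial force P (same in every segment) develops. Compatibility: P · Σ Lᵢ/(AᵢEᵢ) = δ_free.
Σ Lᵢ/(AᵢEᵢ) = 800/(2275×115×10³) + 750/(1050×97×10³) = 1.042×10⁻⁵ mm/N.
P = 0.9907 / 1.042×10⁻⁵ = 95060 N = 95.06 kN, tensile.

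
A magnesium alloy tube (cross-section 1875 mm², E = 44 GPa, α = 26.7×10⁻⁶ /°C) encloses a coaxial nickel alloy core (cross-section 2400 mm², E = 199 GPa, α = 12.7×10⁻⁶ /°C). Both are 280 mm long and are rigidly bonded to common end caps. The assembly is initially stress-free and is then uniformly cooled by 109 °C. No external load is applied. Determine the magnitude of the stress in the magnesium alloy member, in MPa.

The magnesium alloy has the larger α, so on cooling it would change length more than the nickel alloy if both were free. The rigid plates force a common final length, so the magnesium alloy is put into tension and the nickel alloy into compression, with equal and opposite forces P (no external load).
Equating the net (thermal + elastic) strains gives |α₁ − α₂|·ΔT = P·[1/(A₁E₁) + 1/(A₂E₂)].
|α₁ − α₂|·ΔT = 14×10⁻⁶ × 109 = 0.001526.
1/(A₁E₁) + 1/(A₂E₂) = 1/(1875×44×10³) + 1/(2400×199×10³) = 1.422×10⁻⁸ N⁻¹.
So P = 0.001526 / 1.422×10⁻⁸ = 107.4 kN.
σ_{magnesium alloy} = P/A₁ = 107400/1875 = 57.25 MPa, tensile.

σ ≈ 57.3 MPa (tensile)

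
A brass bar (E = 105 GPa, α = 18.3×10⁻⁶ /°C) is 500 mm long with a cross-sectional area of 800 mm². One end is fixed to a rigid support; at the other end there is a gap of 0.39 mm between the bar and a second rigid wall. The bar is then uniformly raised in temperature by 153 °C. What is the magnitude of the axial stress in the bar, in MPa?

σ ≈ 212 MPa (compressive)

Unrestrained expansion: δ_free = αΔT L = 18.3×10⁻⁶ × 153 × 500 = 1.4 mm.
This exceeds the 0.39 mm gap, so the wall pushes back. The portion of expansion that must be recovered elastically is δ_free − gap = 1.4 − 0.39 = 1.01 mm.
Compatibility: PL/(AE) = 1.01 mm, so σ = P/A = E × (1.01/500) = 212.1 MPa.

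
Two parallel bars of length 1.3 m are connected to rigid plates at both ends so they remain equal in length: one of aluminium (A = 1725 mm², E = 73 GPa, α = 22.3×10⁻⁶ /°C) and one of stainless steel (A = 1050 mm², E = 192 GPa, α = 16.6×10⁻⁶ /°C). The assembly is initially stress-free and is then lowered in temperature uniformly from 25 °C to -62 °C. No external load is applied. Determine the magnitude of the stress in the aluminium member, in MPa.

Equilibrium of a rigid end plate with no external load gives equal and opposite internal forces ±P in the two members. Since α_{aluminium} > α_{stainless steel}, cooling drives the aluminium into tension and the stainless steel into compression.
Compatibility of the two members (thermal + elastic change equal): (α₁ − α₂)ΔT = P·[1/(A₁E₁) + 1/(A₂E₂)].
|α₁ − α₂|·ΔT = 5.7×10⁻⁶ × 87 = 0.0004959.
1/(A₁E₁) + 1/(A₂E₂) = 1/(1725×73×10³) + 1/(1050×192×10³) = 1.29×10⁻⁸ N⁻¹.
P = 0.0004959 / 1.29×10⁻⁸ = 38440 N = 38.44 kN.
σ_{aluminium} = P/A₁ = 38440/1725 = 22.28 MPa, tensile.

σ ≈ 22.3 MPa (tensile)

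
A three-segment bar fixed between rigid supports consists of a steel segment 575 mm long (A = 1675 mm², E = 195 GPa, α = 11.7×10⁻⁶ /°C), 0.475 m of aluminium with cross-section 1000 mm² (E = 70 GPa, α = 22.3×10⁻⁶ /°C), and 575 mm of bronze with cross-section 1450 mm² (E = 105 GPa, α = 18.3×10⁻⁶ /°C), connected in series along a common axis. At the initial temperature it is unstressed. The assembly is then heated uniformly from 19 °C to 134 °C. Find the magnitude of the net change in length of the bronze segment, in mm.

Free thermal expansion of the whole bar: Σ αᵢΔT Lᵢ = 11.7×10⁻⁶×115×575 + 22.3×10⁻⁶×115×475 + 18.3×10⁻⁶×115×575 = 3.202 mm.
The walls prevent any net length change, so an axial force P (same in every segment) develops. Compatibility: P · Σ Lᵢ/(AᵢEᵢ) = δ_free.
The series flexibility is Σ Lᵢ/(AᵢEᵢ) = 575/(1675×195×10³) + 475/(1000×70×10³) + 575/(1450×105×10³) = 1.232×10⁻⁵ mm/N.
So P = 3.202 / 1.232×10⁻⁵ = 259.8 kN, compressive.
For the bronze segment, free thermal change = 18.3×10⁻⁶×115×575 = 1.21 mm and elastic change from P = 259800×575/(1450×105×10³) = 0.9813 mm; these oppose, so the net change is 0.229 mm (segment lengthens).

|ΔL| ≈ 0.229 mm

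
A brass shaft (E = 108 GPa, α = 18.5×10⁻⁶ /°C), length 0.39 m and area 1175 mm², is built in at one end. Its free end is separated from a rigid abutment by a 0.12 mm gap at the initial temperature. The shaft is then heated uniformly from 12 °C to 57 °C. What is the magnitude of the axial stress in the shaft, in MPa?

σ ≈ 56.7 MPa (compressive)

If the wall were absent the shaft would grow by αΔT L = 18.5×10⁻⁶ × 45 × 390 = 0.3247 mm.
After closing the 0.12 mm clearance, 0.3247 − 0.12 = 0.2047 mm of expansion remains to be suppressed by the wall.
So σ = E(δ_free − g)/L = 108×10³ × 0.2047/390 = 56.68 MPa.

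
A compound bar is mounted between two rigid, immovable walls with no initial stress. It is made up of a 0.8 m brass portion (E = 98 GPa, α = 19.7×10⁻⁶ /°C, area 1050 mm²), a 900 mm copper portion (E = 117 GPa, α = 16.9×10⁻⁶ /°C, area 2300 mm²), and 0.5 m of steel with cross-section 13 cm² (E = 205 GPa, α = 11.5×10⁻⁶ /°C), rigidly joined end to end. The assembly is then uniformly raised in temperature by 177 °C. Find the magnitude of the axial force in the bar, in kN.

With the walls removed the bar would change length by δ_free = Σ αᵢΔT Lᵢ = 19.7×10⁻⁶×177×800 + 16.9×10⁻⁶×177×900 + 11.5×10⁻⁶×177×500 = 6.499 mm.
The walls prevent any net length change, so an axial force P (same in every segment) develops. Compatibility: P · Σ Lᵢ/(AᵢEᵢ) = δ_free.
The series flexibility is Σ Lᵢ/(AᵢEᵢ) = 800/(1050×98×10³) + 900/(2300×117×10³) + 500/(1300×205×10³) = 1.3×10⁻⁵ mm/N.
So P = 6.499 / 1.3×10⁻⁵ = 500.1 kN, compressive.

P ≈ 500 kN (compressive)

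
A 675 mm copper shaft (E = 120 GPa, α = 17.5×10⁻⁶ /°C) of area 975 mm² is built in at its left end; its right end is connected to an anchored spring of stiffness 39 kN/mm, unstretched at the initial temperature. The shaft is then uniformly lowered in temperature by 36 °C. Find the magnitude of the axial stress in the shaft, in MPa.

σ ≈ 13.9 MPa (tensile)

Free thermal contraction: δ_free = αΔT L = 17.5×10⁻⁶ × 36 × 675 = 0.4252 mm.
With a force P in the spring, the elastic change of the shaft is PL/(AE) and that of the spring is P/k; compatibility requires their sum to equal δ_free.
P [ L/(AE) + 1/k ] = δ_free → P [ 675/(975×120×10³) + 1/(39×10³) ] = 0.4252.
P = 0.4252 / 3.141×10⁻⁵ = 13540 N.
σ = P/A = 13540/975 = 13.89 MPa.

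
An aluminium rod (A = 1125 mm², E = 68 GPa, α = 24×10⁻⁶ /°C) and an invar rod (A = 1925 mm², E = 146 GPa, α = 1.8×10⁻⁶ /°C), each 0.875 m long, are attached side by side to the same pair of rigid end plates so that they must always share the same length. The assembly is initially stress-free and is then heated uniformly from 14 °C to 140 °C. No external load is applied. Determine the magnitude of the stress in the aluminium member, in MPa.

σ ≈ 150 MPa (compressive)

The aluminium has the larger α, so on heating it would change length more than the invar if both were free. The rigid plates force a common final length, so the aluminium is put into compression and the invar into tension, with equal and opposite forces P (no external load).
Equating the net (thermal + elastic) strains gives |α₁ − α₂|·ΔT = P·[1/(A₁E₁) + 1/(A₂E₂)].
|α₁ − α₂|·ΔT = 22.2×10⁻⁶ × 126 = 0.002797.
1/(A₁E₁) + 1/(A₂E₂) = 1/(1125×68×10³) + 1/(1925×146×10³) = 1.663×10⁻⁸ N⁻¹.
So P = 0.002797 / 1.663×10⁻⁸ = 168.2 kN.
σ_{aluminium} = P/A₁ = 168200/1125 = 149.5 MPa, compressive.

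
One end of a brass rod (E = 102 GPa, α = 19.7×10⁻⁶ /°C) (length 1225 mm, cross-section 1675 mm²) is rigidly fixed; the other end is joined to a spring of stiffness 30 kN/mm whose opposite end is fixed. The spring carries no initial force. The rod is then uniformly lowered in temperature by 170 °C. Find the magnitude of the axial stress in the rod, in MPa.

Free thermal contraction: δ_free = αΔT L = 19.7×10⁻⁶ × 170 × 1225 = 4.103 mm.
Let P be the tensile force in the spring. The rod extends elastically by PL/(AE) and the spring stretches by P/k; together these equal δ_free.
So P = δ_free / [L/(AE) + 1/k] = 4.103 / [ 1225/(1675×102×10³) + 1/(30×10³) ].
P = 4.103 / 4.05×10⁻⁵ = 101300 N.
σ = P/A = 101300/1675 = 60.47 MPa.

σ ≈ 60.5 MPa (tensile)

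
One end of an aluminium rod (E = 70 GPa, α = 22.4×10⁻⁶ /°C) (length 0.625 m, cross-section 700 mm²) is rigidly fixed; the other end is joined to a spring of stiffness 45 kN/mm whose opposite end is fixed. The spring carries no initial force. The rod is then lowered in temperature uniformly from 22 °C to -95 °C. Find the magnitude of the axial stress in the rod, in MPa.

σ ≈ 66.9 MPa (tensile)

The unrestrained thermal change is αΔT L = 22.4×10⁻⁶ × 117 × 625 = 1.638 mm.
With a force P in the spring, the elastic change of the rod is PL/(AE) and that of the spring is P/k; compatibility requires their sum to equal δ_free.
So P = δ_free / [L/(AE) + 1/k] = 1.638 / [ 625/(700×70×10³) + 1/(45×10³) ].
P = 1.638 / 3.498×10⁻⁵ = 46830 N.
σ = P/A = 46830/700 = 66.9 MPa.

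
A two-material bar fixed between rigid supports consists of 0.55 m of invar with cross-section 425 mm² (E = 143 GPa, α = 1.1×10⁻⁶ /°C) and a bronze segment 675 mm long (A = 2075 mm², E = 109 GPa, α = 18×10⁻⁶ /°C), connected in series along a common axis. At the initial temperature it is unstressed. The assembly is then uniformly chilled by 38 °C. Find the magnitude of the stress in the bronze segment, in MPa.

With the walls removed the bar would change length by δ_free = Σ αᵢΔT Lᵢ = 1.1×10⁻⁶×38×550 + 18×10⁻⁶×38×675 = 0.4847 mm.
The rigid supports impose zero overall length change; the single axial force P common to all segments must satisfy P Σ Lᵢ/(AᵢEᵢ) = δ_free.
Σ Lᵢ/(AᵢEᵢ) = 550/(425×143×10³) + 675/(2075×109×10³) = 1.203×10⁻⁵ mm/N.
P = 0.4847 / 1.203×10⁻⁵ = 40280 N = 40.28 kN, tensile.
σ_{bronze} = P / A = 40280 / 2075 = 19.41 MPa.

σ ≈ 19.4 MPa (tensile)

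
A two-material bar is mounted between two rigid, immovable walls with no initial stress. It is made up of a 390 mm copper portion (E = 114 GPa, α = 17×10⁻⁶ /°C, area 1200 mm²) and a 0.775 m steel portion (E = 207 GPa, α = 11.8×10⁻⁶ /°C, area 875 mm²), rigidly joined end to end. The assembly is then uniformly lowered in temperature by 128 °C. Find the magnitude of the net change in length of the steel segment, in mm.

|ΔL| ≈ 0.0412 mm

With the walls removed the bar would change length by δ_free = Σ αᵢΔT Lᵢ = 17×10⁻⁶×128×390 + 11.8×10⁻⁶×128×775 = 2.019 mm.
The rigid supports impose zero overall length change; the single axial force P common to all segments must satisfy P Σ Lᵢ/(AᵢEᵢ) = δ_free.
The series flexibility is Σ Lᵢ/(AᵢEᵢ) = 390/(1200×114×10³) + 775/(875×207×10³) = 7.13×10⁻⁶ mm/N.
P = 2.019 / 7.13×10⁻⁶ = 283200 N = 283.2 kN, tensile.
For the steel segment, free thermal change = 11.8×10⁻⁶×128×775 = 1.171 mm and elastic change from P = 283200×775/(875×207×10³) = 1.212 mm; these oppose, so the net change is 0.0412 mm (segment lengthens).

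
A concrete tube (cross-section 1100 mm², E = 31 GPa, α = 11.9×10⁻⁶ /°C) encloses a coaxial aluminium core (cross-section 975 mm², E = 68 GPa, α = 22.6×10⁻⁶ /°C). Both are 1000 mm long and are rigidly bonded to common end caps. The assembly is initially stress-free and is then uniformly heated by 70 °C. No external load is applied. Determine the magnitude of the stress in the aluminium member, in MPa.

σ ≈ 17.3 MPa (compressive)

Equilibrium of a rigid end plate with no external load gives equal and opposite internal forces ±P in the two members. Since α_{aluminium} > α_{concrete}, heating drives the aluminium into compression and the concrete into tension.
Equating the net (thermal + elastic) strains gives |α₁ − α₂|·ΔT = P·[1/(A₁E₁) + 1/(A₂E₂)].
|α₁ − α₂|·ΔT = 10.7×10⁻⁶ × 70 = 0.000749.
1/(A₁E₁) + 1/(A₂E₂) = 1/(1100×31×10³) + 1/(975×68×10³) = 4.441×10⁻⁸ N⁻¹.
P = 0.000749 / 4.441×10⁻⁸ = 16870 N = 16.87 kN.
σ_{aluminium} = P/A₂ = 16870/975 = 17.3 MPa, compressive.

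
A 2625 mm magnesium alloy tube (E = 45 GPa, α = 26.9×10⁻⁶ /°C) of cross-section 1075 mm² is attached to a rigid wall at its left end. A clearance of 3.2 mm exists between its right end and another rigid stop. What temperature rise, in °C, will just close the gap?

The gap closes when αΔT L = 3.2 mm, since the tube is still unstressed at that instant.
ΔT = 3.2 / (26.9×10⁻⁶ × 2625) = 45.32 °C.

ΔT ≈ 45.3 °C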